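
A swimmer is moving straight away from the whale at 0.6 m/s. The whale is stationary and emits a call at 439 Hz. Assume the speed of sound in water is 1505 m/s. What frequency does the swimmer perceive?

Moving observer, stationary source: f' = f · (v − v_o)/v.
f' = 439 × (1505 − 0.6)/1505 = 439 × 1504.4/1505 ≈ 439 Hz.

439 Hz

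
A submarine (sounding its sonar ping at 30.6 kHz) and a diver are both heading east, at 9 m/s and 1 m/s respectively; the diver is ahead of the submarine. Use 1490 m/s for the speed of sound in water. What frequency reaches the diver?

The diver is ahead, so the submarine is moving toward it while the diver is moving away from the submarine.
General Doppler shift: f' = f · (v − v_o)/(v − v_s).
f' = 30.6 × (1490 − 1)/(1490 − 9) = 30.6 × 1489/1481 ≈ 30.8 kHz.

30.8 kHz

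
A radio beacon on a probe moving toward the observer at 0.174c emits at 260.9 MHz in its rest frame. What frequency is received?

311.0 MHz

Relativistic Doppler for frequency: f' = f₀ · √((1 + β)/(1 − β)).
f' = 260.9 × √(1.1740/0.8260) = 260.9 × 1.19219 ≈ 311.0 MHz.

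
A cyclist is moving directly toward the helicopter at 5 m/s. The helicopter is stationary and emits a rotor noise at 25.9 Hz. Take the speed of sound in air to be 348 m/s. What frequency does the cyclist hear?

26.3 Hz

Moving observer, stationary source: f' = f · (v + v_o)/v.
f' = 25.9 × (348 + 5)/348 = 25.9 × 353/348 ≈ 26.3 Hz.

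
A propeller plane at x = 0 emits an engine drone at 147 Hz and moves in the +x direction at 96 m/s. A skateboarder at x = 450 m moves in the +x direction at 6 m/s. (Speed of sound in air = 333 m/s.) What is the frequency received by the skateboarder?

The observer lies on the +x side, so the source is heading toward the observer and the observer is heading away from the source.
Both move, so f' = f · (v − v_o)/(v − v_s).
f' = 147 × (333 − 6)/(333 − 96) = 147 × 327/237 ≈ 203 Hz.

203 Hz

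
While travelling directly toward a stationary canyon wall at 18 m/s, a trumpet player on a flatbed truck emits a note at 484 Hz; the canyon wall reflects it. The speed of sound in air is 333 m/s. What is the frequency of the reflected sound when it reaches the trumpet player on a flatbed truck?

The canyon wall receives the sound from a moving source: f₁ = f₀ · v/(v − v_e) = 484 × 333/315 ≈ 512 Hz.
On the return leg the trumpet player on a flatbed truck is a moving observer: f₂ = f₁ · (v + v_e)/v = 512 × 351/333 ≈ 539 Hz.

539 Hz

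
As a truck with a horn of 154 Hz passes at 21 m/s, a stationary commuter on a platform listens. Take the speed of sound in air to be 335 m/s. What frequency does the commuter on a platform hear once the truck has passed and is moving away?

145 Hz

Receding: f₂ = f · v/(v + v_s) = 154 × 335/356 ≈ 145 Hz.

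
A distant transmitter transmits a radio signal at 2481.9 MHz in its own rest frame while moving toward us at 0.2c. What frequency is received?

Relativistic Doppler for frequency: f' = f₀ · √((1 + β)/(1 − β)).
f' = 2481.9 × √(1.2000/0.8000) = 2481.9 × 1.22474 ≈ 3039.7 MHz.

3039.7 MHz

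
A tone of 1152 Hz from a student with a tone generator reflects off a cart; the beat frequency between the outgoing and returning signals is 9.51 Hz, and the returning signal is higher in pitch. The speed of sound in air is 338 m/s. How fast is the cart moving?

1.39 m/s

Double Doppler shift off a moving reflector: f₂ = f₀ · (v + u)/(v − u) (u > 0 toward emitter).
Returning signal is higher, so f₂ = f₀ + Δf = 1152 + 9.51 = 1161.51 Hz.
Rearranging, u = v · (f₂ − f₀)/(f₂ + f₀) = 338 × 9.51/2313.51 ≈ 1.39 m/s.
So the cart is moving at 1.39 m/s toward the emitter.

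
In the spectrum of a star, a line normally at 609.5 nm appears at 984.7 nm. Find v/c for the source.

λ'/λ₀ = 1.6156 > 1 (redshift), so the source is receding.
λ'/λ₀ = √((1 + β)/(1 − β)) for a receding source ⇒ β = (r² − 1)/(r² + 1) with r = λ'/λ₀.
β = (2.6101 − 1)/(2.6101 + 1) ≈ 0.446.

0.446c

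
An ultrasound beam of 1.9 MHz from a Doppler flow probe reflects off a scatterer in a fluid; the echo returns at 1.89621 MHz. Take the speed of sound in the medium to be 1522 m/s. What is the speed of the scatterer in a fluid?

1.52 m/s

Double Doppler shift off a moving reflector: f₂ = f₀ · (v + u)/(v − u) (u > 0 toward emitter).
Rearranging, u = v · (f₂ − f₀)/(f₂ + f₀) = 1522 × -0.00379/3.79621 ≈ -1.52 m/s.
So the scatterer in a fluid is moving at 1.52 m/s away from the emitter.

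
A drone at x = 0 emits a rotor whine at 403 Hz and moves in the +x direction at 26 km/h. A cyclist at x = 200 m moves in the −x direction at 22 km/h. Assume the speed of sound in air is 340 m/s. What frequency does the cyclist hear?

419 Hz

26 km/h = 7.222 m/s; 22 km/h = 6.111 m/s.
The observer lies on the +x side, so the source is heading toward the observer and the observer is heading toward the source.
Both move, so f' = f · (v + v_o)/(v − v_s).
f' = 403 × (340 + 6.111)/(340 − 7.222) = 403 × 346.11/332.78 ≈ 419 Hz.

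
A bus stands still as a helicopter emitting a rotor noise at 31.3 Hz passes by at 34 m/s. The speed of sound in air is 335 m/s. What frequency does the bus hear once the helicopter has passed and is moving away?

Receding: f₂ = f · v/(v + v_s) = 31.3 × 335/369 ≈ 28.4 Hz.

28.4 Hz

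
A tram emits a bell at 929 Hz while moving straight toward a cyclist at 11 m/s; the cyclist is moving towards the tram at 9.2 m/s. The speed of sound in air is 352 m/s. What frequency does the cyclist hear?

984 Hz

With source approaching and observer approaching, f' = f · (v + v_o)/(v − v_s).
f' = 929 × (352 + 9.2)/(352 − 11) = 929 × 361.2/341 ≈ 984 Hz.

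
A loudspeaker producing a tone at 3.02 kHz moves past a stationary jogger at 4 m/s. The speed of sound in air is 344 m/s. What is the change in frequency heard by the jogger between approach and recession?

0.0702 kHz

Approaching: f₁ = f · v/(v − v_s) = 3.02 × 344/340 ≈ 3.0555 kHz.
Receding: f₂ = f · v/(v + v_s) = 3.02 × 344/348 ≈ 2.9853 kHz.
Drop: f₁ − f₂ = 2f·v·v_s/(v² − v_s²) = 2 × 3.02 × 344 × 4/(344² − 4²) ≈ 0.0702 kHz.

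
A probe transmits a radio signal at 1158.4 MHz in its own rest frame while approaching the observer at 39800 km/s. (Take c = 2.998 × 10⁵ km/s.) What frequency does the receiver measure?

β = v/c = 39800/299800 = 0.1328.
Relativistic Doppler for frequency: f' = f₀ · √((1 + β)/(1 − β)).
f' = 1158.4 × √(1.1328/0.8672) = 1158.4 × 1.14287 ≈ 1323.9 MHz.

1323.9 MHz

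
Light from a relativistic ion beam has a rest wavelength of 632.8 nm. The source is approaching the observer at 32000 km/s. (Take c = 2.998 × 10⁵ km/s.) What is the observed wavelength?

β = v/c = 32000/299800 = 0.1067.
Relativistic Doppler for wavelength: λ' = λ₀ · √((1 − β)/(1 + β)).
λ' = 632.8 × √(0.8933/1.1067) = 632.8 × 0.89839 ≈ 568.5 nm.

568.5 nm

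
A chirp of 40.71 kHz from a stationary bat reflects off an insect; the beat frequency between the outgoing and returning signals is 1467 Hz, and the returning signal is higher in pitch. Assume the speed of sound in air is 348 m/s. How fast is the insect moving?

6.2 m/s

Double Doppler shift off a moving reflector: f₂ = f₀ · (v + u)/(v − u) (u > 0 toward emitter).
Returning signal is higher, so f₂ = f₀ + Δf = 40710 + 1467 = 42177 Hz.
Rearranging, u = v · (f₂ − f₀)/(f₂ + f₀) = 348 × 1467/82887 ≈ 6.2 m/s.
So the insect is moving at 6.2 m/s toward the emitter.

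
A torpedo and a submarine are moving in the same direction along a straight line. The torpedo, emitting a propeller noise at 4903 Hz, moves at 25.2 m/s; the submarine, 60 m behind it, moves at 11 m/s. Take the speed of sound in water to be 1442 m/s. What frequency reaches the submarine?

The submarine is behind, so the torpedo is moving away from it while the submarine is moving toward the torpedo.
With source receding and observer approaching, f' = f · (v + v_o)/(v + v_s).
f' = 4903 × (1442 + 11)/(1442 + 25.2) = 4903 × 1453/1467.2 ≈ 4856 Hz.

4856 Hz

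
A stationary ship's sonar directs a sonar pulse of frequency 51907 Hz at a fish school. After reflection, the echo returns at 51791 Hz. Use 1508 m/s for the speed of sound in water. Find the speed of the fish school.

1.69 m/s

Double Doppler shift off a moving reflector: f₂ = f₀ · (v + u)/(v − u) (u > 0 toward emitter).
Rearranging, u = v · (f₂ − f₀)/(f₂ + f₀) = 1508 × -116/103698 ≈ -1.69 m/s.
So the fish school is moving at 1.69 m/s away from the emitter.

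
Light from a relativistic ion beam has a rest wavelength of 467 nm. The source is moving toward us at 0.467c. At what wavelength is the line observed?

Relativistic Doppler for wavelength: λ' = λ₀ · √((1 − β)/(1 + β)).
λ' = 467 × √(0.5330/1.4670) = 467 × 0.60277 ≈ 281.5 nm.

281.5 nm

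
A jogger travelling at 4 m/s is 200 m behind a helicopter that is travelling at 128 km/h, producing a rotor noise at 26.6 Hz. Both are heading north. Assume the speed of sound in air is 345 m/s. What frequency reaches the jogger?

128 km/h = 35.56 m/s.
The jogger is behind, so the helicopter is moving away from it while the jogger is moving toward the helicopter.
General Doppler shift: f' = f · (v + v_o)/(v + v_s).
f' = 26.6 × (345 + 4)/(345 + 35.56) = 26.6 × 349/380.56 ≈ 24.4 Hz.

24.4 Hz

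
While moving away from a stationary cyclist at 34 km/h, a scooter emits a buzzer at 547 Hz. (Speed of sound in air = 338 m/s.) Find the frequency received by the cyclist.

532 Hz

34 km/h = 9.444 m/s.
With the source moving away from a stationary observer, f' = f · v/(v + v_s).
f' = 547 × 338/(338 + 9.444) = 547 × 338/347.4 ≈ 532 Hz.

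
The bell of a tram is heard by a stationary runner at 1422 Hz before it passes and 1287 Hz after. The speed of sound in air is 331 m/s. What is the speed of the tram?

16.5 m/s

f₁/f₂ = (v + v_s)/(v − v_s), so v_s = v · (f₁ − f₂)/(f₁ + f₂).
v_s = 331 × (1422 − 1287)/(1422 + 1287) = 331 × 135/2709 ≈ 16.5 m/s.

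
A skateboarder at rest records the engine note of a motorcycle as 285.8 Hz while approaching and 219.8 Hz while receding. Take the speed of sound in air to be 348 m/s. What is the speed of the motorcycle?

45 m/s

f₁/f₂ = (v + v_s)/(v − v_s), so v_s = v · (f₁ − f₂)/(f₁ + f₂).
v_s = 348 × (285.8 − 219.8)/(285.8 + 219.8) = 348 × 66.0/505.6 ≈ 45 m/s.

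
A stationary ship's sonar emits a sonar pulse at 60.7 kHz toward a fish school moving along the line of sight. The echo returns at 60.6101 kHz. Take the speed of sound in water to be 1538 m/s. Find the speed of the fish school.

1.14 m/s

Double Doppler shift off a moving reflector: f₂ = f₀ · (v + u)/(v − u) (u > 0 toward emitter).
Rearranging, u = v · (f₂ − f₀)/(f₂ + f₀) = 1538 × -0.0899/121.3101 ≈ -1.14 m/s.
So the fish school is moving at 1.14 m/s away from the emitter.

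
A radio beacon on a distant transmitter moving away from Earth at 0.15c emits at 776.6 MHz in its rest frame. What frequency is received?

667.7 MHz

Relativistic Doppler for frequency: f' = f₀ · √((1 − β)/(1 + β)).
f' = 776.6 × √(0.8500/1.1500) = 776.6 × 0.85973 ≈ 667.7 MHz.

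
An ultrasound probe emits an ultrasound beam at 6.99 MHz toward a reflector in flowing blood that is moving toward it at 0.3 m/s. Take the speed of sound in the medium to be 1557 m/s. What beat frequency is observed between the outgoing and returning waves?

2694 Hz

At the reflector in flowing blood (a moving observer), f₁ = f₀ · (v + u)/v = 6.99 × 1557.3/1557 ≈ 6.99135 MHz.
On reflection it acts as a source moving toward the stationary detector: f₂ = f₁ · v/(v − u) = 6.99135 × 1557/1556.7 ≈ 6.99269 MHz.
Beat frequency (with f₀ = 6990000 Hz): |f₂ − f₀| = 2u·f₀/(v − u) = 2 × 0.3 × 6990000/1556.7 ≈ 2694 Hz.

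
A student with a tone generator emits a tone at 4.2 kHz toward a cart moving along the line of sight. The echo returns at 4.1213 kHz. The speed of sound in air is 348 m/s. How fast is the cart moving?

3.3 m/s

Double Doppler shift off a moving reflector: f₂ = f₀ · (v + u)/(v − u) (u > 0 toward emitter).
Rearranging, u = v · (f₂ − f₀)/(f₂ + f₀) = 348 × -0.0787/8.3213 ≈ -3.3 m/s.
So the cart is moving at 3.3 m/s away from the emitter.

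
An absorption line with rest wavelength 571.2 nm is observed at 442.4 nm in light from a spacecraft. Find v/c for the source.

0.250

λ'/λ₀ = 0.7745 < 1 (blueshift), so the source is approaching.
λ'/λ₀ = √((1 − β)/(1 + β)) for an approaching source ⇒ β = (1 − r²)/(1 + r²) with r = λ'/λ₀.
β = (1 − 0.5999)/(1 + 0.5999) ≈ 0.250.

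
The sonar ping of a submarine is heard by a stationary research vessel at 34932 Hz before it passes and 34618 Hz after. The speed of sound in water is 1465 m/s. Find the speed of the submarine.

6.6 m/s

f₁/f₂ = (v + v_s)/(v − v_s), so v_s = v · (f₁ − f₂)/(f₁ + f₂).
v_s = 1465 × (34932 − 34618)/(34932 + 34618) = 1465 × 314/69550 ≈ 6.6 m/s.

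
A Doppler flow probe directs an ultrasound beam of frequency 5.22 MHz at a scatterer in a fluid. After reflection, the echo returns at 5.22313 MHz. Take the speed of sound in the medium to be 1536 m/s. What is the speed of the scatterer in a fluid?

0.46 m/s

Double Doppler shift off a moving reflector: f₂ = f₀ · (v + u)/(v − u) (u > 0 toward emitter).
Rearranging, u = v · (f₂ − f₀)/(f₂ + f₀) = 1536 × 0.00313/10.44313 ≈ 0.46 m/s.
So the scatterer in a fluid is moving at 0.46 m/s toward the emitter.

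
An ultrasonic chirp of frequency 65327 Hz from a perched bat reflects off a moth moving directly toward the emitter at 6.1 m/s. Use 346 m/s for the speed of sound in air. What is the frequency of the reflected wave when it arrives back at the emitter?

At the moth (a moving observer), f₁ = f₀ · (v + u)/v = 65327 × 352.1/346 ≈ 66479 Hz.
The reflection then acts as a moving source: f₂ = f₁ · v/(v − u) ≈ 67672 Hz.

67672 Hz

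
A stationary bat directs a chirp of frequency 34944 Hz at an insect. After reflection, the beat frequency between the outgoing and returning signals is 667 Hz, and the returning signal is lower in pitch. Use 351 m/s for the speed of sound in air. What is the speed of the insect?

3.4 m/s

Double Doppler shift off a moving reflector: f₂ = f₀ · (v + u)/(v − u) (u > 0 toward emitter).
Returning signal is lower, so f₂ = f₀ − Δf = 34944 − 667 = 34277 Hz.
Rearranging, u = v · (f₂ − f₀)/(f₂ + f₀) = 351 × -667/69221 ≈ -3.4 m/s.
So the insect is moving at 3.4 m/s away from the emitter.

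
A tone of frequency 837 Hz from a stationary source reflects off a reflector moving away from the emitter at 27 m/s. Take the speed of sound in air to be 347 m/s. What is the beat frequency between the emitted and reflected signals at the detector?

At the reflector (a moving observer), f₁ = f₀ · (v − u)/v = 837 × 320/347 ≈ 771.9 Hz.
On reflection it acts as a source moving away from the stationary detector: f₂ = f₁ · v/(v + u) = 771.9 × 347/374 ≈ 716.1 Hz.
Equivalently f₂ = f₀ · (v − u)/(v + u).
Beat frequency: |f₂ − f₀| = 2u·f₀/(v + u) = 2 × 27 × 837/374 ≈ 121 Hz.

121 Hz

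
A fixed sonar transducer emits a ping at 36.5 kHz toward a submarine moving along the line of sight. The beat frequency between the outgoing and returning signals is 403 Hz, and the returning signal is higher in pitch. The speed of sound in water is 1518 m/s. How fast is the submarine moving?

Double Doppler shift off a moving reflector: f₂ = f₀ · (v + u)/(v − u) (u > 0 toward emitter).
Returning signal is higher, so f₂ = f₀ + Δf = 36500 + 403 = 36903 Hz.
Rearranging, u = v · (f₂ − f₀)/(f₂ + f₀) = 1518 × 403/73403 ≈ 8.3 m/s.
So the submarine is moving at 8.3 m/s toward the emitter.

8.3 m/s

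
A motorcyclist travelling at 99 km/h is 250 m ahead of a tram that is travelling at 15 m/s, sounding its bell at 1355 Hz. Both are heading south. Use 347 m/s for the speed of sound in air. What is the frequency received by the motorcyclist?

1304 Hz

99 km/h = 27.5 m/s.
The motorcyclist is ahead, so the tram is moving toward it while the motorcyclist is moving away from the tram.
Both move, so f' = f · (v − v_o)/(v − v_s).
f' = 1355 × (347 − 27.5)/(347 − 15) = 1355 × 319.5/332 ≈ 1304 Hz.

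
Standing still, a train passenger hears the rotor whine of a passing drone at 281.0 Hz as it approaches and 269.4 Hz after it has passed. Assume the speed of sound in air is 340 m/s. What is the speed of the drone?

7.2 m/s

f₁/f₂ = (v + v_s)/(v − v_s), so v_s = v · (f₁ − f₂)/(f₁ + f₂).
v_s = 340 × (281.0 − 269.4)/(281.0 + 269.4) = 340 × 11.6/550.4 ≈ 7.2 m/s.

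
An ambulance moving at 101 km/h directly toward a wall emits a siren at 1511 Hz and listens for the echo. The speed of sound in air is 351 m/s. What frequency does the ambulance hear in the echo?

101 km/h = 28.06 m/s.
The wall receives the sound from a moving source: f₁ = f₀ · v/(v − v_e) = 1511 × 351/322.94 ≈ 1642 Hz.
On the return leg the ambulance is a moving observer: f₂ = f₁ · (v + v_e)/v = 1642 × 379.06/351 ≈ 1774 Hz.
Equivalently f₂ = f₀ · (v + v_e)/(v − v_e).

1774 Hz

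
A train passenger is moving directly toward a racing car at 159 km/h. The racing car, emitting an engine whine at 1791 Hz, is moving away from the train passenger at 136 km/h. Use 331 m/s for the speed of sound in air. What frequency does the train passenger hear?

136 km/h = 37.78 m/s; 159 km/h = 44.17 m/s.
General Doppler shift: f' = f · (v + v_o)/(v + v_s).
f' = 1791 × (331 + 44.17)/(331 + 37.78) = 1791 × 375.17/368.78 ≈ 1822 Hz.

1822 Hz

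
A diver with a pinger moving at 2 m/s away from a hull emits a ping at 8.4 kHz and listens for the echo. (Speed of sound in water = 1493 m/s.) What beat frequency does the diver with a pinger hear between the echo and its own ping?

The hull receives the sound from a moving source: f₁ = f₀ · v/(v + v_e) = 8.4 × 1493/1495 ≈ 8.3888 kHz.
On the return leg the diver with a pinger is a moving observer: f₂ = f₁ · (v − v_e)/v = 8.3888 × 1491/1493 ≈ 8.3775 kHz.
Beat against the emitted tone (with f₀ = 8400 Hz): |f₂ − f₀| = 2v_e·f₀/(v + v_e) = 2 × 2 × 8400/1495 ≈ 22.5 Hz.

22.5 Hz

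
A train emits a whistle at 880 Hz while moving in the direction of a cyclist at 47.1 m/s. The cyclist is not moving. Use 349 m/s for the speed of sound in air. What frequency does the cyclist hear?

With the source moving toward a stationary observer, f' = f · v/(v − v_s).
f' = 880 × 349/(349 − 47.1) = 880 × 349/301.9 ≈ 1017 Hz.

1017 Hz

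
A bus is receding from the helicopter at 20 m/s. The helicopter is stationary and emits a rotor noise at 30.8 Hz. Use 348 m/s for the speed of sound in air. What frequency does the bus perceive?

29.0 Hz

Only the observer moves, away from the source, so f' = f · (v − v_o)/v.
f' = 30.8 × (348 − 20)/348 = 30.8 × 328/348 ≈ 29.0 Hz.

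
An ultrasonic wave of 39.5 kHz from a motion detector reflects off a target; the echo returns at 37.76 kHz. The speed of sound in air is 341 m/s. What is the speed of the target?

Double Doppler shift off a moving reflector: f₂ = f₀ · (v + u)/(v − u) (u > 0 toward emitter).
Rearranging, u = v · (f₂ − f₀)/(f₂ + f₀) = 341 × -1.74/77.26 ≈ -7.7 m/s.
So the target is moving at 7.7 m/s away from the emitter.

7.7 m/s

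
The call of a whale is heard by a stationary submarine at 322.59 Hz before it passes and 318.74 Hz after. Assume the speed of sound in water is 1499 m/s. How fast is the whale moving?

f₁/f₂ = (v + v_s)/(v − v_s), so v_s = v · (f₁ − f₂)/(f₁ + f₂).
v_s = 1499 × (322.59 − 318.74)/(322.59 + 318.74) = 1499 × 3.85/641.33 ≈ 9.0 m/s.

9.0 m/s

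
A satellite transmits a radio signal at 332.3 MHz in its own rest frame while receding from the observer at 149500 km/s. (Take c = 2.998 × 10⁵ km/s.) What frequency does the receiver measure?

192.2 MHz

β = v/c = 149500/299800 = 0.4987.
Relativistic Doppler for frequency: f' = f₀ · √((1 − β)/(1 + β)).
f' = 332.3 × √(0.5013/1.4987) = 332.3 × 0.57838 ≈ 192.2 MHz.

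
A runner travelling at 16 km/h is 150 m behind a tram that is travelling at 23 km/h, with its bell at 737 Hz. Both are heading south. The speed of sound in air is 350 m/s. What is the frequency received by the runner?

23 km/h = 6.389 m/s; 16 km/h = 4.444 m/s.
The runner is behind, so the tram is moving away from it while the runner is moving toward the tram.
With source receding and observer approaching, f' = f · (v + v_o)/(v + v_s).
f' = 737 × (350 + 4.444)/(350 + 6.389) = 737 × 354.44/356.39 ≈ 733 Hz.

733 Hz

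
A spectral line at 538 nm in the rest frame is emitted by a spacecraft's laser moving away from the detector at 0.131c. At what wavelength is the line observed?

Relativistic Doppler for wavelength: λ' = λ₀ · √((1 + β)/(1 − β)).
λ' = 538 × √(1.1310/0.8690) = 538 × 1.14083 ≈ 613.8 nm.

613.8 nm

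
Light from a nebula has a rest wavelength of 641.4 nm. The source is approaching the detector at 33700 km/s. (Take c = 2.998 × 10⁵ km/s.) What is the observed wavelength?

572.9 nm

β = v/c = 33700/299800 = 0.1124.
Relativistic Doppler for wavelength: λ' = λ₀ · √((1 − β)/(1 + β)).
λ' = 641.4 × √(0.8876/1.1124) = 641.4 × 0.89325 ≈ 572.9 nm.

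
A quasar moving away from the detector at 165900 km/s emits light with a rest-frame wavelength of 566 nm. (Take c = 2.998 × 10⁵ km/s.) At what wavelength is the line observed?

1055.6 nm

β = v/c = 165900/299800 = 0.5534.
Relativistic Doppler for wavelength: λ' = λ₀ · √((1 + β)/(1 − β)).
λ' = 566 × √(1.5534/0.4466) = 566 × 1.86493 ≈ 1055.6 nm.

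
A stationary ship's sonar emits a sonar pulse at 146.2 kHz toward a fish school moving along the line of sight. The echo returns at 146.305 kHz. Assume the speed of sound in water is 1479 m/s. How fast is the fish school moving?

Double Doppler shift off a moving reflector: f₂ = f₀ · (v + u)/(v − u) (u > 0 toward emitter).
Rearranging, u = v · (f₂ − f₀)/(f₂ + f₀) = 1479 × 0.105/292.505 ≈ 0.53 m/s.
So the fish school is moving at 0.53 m/s toward the emitter.

0.53 m/s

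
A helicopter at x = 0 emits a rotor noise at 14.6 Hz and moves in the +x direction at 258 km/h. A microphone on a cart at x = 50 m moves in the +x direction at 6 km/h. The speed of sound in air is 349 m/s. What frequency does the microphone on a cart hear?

258 km/h = 71.67 m/s; 6 km/h = 1.667 m/s.
The observer lies on the +x side, so the source is heading toward the observer and the observer is heading away from the source.
Both move, so f' = f · (v − v_o)/(v − v_s).
f' = 14.6 × (349 − 1.667)/(349 − 71.67) = 14.6 × 347.33/277.33 ≈ 18.3 Hz.

18.3 Hz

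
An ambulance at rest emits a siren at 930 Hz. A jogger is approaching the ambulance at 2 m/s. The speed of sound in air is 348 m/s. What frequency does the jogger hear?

935 Hz

Moving observer, stationary source: f' = f · (v + v_o)/v.
f' = 930 × (348 + 2)/348 = 930 × 350/348 ≈ 935 Hz.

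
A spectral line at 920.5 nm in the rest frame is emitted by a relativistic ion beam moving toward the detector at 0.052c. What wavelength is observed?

Relativistic Doppler for wavelength: λ' = λ₀ · √((1 − β)/(1 + β)).
λ' = 920.5 × √(0.9480/1.0520) = 920.5 × 0.94928 ≈ 873.8 nm.

873.8 nm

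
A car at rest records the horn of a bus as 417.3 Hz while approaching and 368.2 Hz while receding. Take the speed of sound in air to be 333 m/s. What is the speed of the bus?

f₁/f₂ = (v + v_s)/(v − v_s), so v_s = v · (f₁ − f₂)/(f₁ + f₂).
v_s = 333 × (417.3 − 368.2)/(417.3 + 368.2) = 333 × 49.1/785.5 ≈ 20.8 m/s.

20.8 m/s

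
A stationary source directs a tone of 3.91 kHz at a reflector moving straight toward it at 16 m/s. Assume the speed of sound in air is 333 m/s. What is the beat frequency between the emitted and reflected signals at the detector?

395 Hz

The reflector first receives the wave as a moving observer: f₁ = f₀ · (v + u)/v = 3.91 × (333 + 16)/333 ≈ 4.098 kHz.
The reflection then acts as a moving source: f₂ = f₁ · v/(v − u) ≈ 4.305 kHz.
Beat frequency (with f₀ = 3910 Hz): |f₂ − f₀| = 2u·f₀/(v − u) = 2 × 16 × 3910/317 ≈ 395 Hz.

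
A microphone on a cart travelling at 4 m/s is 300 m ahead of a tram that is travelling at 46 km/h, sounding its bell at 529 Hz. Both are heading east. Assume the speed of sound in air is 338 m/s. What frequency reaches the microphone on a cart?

46 km/h = 12.78 m/s.
The microphone on a cart is ahead, so the tram is moving toward it while the microphone on a cart is moving away from the tram.
With source approaching and observer receding, f' = f · (v − v_o)/(v − v_s).
f' = 529 × (338 − 4)/(338 − 12.78) = 529 × 334/325.22 ≈ 543 Hz.

543 Hz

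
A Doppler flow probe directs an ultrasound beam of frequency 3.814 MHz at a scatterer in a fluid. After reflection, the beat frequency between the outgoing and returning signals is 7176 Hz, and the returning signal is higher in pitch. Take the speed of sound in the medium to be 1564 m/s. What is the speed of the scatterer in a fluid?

Double Doppler shift off a moving reflector: f₂ = f₀ · (v + u)/(v − u) (u > 0 toward emitter).
Returning signal is higher, so f₂ = f₀ + Δf = 3814000 + 7176 = 3821176 Hz.
Rearranging, u = v · (f₂ − f₀)/(f₂ + f₀) = 1564 × 7176/7635176 ≈ 1.47 m/s.
So the scatterer in a fluid is moving at 1.47 m/s toward the emitter.

1.47 m/s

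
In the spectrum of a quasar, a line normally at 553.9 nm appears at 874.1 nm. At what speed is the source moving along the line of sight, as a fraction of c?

0.427

λ'/λ₀ = 1.5781 > 1 (redshift), so the source is receding.
λ'/λ₀ = √((1 + β)/(1 − β)) for a receding source ⇒ β = (r² − 1)/(r² + 1) with r = λ'/λ₀.
β = (2.4903 − 1)/(2.4903 + 1) ≈ 0.427.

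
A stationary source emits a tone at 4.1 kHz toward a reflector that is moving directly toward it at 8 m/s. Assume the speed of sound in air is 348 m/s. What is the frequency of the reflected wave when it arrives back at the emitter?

4.29 kHz

The reflector first receives the wave as a moving observer: f₁ = f₀ · (v + u)/v = 4.1 × (348 + 8)/348 ≈ 4.19 kHz.
The reflection then acts as a moving source: f₂ = f₁ · v/(v − u) ≈ 4.29 kHz.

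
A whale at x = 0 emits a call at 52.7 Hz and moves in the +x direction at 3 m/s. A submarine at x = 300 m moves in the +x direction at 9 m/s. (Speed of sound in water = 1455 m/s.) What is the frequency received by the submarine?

The observer lies on the +x side, so the source is heading toward the observer and the observer is heading away from the source.
Both move, so f' = f · (v − v_o)/(v − v_s).
f' = 52.7 × (1455 − 9)/(1455 − 3) = 52.7 × 1446/1452 ≈ 52.5 Hz.

52.5 Hz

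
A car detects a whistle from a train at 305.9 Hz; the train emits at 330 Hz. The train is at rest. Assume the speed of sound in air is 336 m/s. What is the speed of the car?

24.5 m/s

f' < f, so the car is receding.
f' = f · (v − v_o)/v ⇒ v_o = v · |f'/f − 1|.
v_o = 336 × |305.9/330 − 1| = 336 × 0.07303 ≈ 24.5 m/s.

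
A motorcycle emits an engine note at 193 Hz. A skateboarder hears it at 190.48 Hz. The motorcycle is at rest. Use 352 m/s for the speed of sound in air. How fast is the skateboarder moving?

4.6 m/s

f' < f, so the skateboarder is receding.
f' = f · (v − v_o)/v ⇒ v_o = v · |f'/f − 1|.
v_o = 352 × |190.48/193 − 1| = 352 × 0.01306 ≈ 4.6 m/s.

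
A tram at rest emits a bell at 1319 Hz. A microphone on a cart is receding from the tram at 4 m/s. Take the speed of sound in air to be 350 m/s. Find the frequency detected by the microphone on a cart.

Moving observer, stationary source: f' = f · (v − v_o)/v.
f' = 1319 × (350 − 4)/350 = 1319 × 346/350 ≈ 1304 Hz.

1304 Hz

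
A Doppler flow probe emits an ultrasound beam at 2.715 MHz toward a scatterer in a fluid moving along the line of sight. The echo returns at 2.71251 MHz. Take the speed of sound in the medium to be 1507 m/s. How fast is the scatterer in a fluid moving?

Double Doppler shift off a moving reflector: f₂ = f₀ · (v + u)/(v − u) (u > 0 toward emitter).
Rearranging, u = v · (f₂ − f₀)/(f₂ + f₀) = 1507 × -0.00249/5.42751 ≈ -0.69 m/s.
So the scatterer in a fluid is moving at 0.69 m/s away from the emitter.

0.69 m/s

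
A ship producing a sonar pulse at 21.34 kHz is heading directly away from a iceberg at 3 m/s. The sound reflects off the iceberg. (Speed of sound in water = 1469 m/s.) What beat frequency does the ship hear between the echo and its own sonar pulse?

The iceberg receives the sound from a moving source: f₁ = f₀ · v/(v + v_e) = 21.34 × 1469/1472 ≈ 21.2965 kHz.
On the return leg the ship is a moving observer: f₂ = f₁ · (v − v_e)/v = 21.2965 × 1466/1469 ≈ 21.2530 kHz.
Equivalently f₂ = f₀ · (v − v_e)/(v + v_e).
Beat against the emitted tone (with f₀ = 21340 Hz): |f₂ − f₀| = 2v_e·f₀/(v + v_e) = 2 × 3 × 21340/1472 ≈ 87 Hz.

87 Hz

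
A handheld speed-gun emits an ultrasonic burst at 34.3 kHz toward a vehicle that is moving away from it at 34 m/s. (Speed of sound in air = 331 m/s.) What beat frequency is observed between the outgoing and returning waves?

6390 Hz

The vehicle first receives the wave as a moving observer: f₁ = f₀ · (v − u)/v = 34.3 × (331 − 34)/331 ≈ 30.78 kHz.
On reflection it acts as a source moving away from the stationary detector: f₂ = f₁ · v/(v + u) = 30.78 × 331/365 ≈ 27.91 kHz.
Beat frequency (with f₀ = 34300 Hz): |f₂ − f₀| = 2u·f₀/(v + u) = 2 × 34 × 34300/365 ≈ 6390 Hz.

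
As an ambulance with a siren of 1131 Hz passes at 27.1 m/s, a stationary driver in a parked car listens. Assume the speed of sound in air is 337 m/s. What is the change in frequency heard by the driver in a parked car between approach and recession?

183 Hz

Approaching: f₁ = f · v/(v − v_s) = 1131 × 337/309.9 ≈ 1230 Hz.
Receding: f₂ = f · v/(v + v_s) = 1131 × 337/364.1 ≈ 1047 Hz.
Drop: f₁ − f₂ = 2f·v·v_s/(v² − v_s²) = 2 × 1131 × 337 × 27.1/(337² − 27.1²) ≈ 183 Hz.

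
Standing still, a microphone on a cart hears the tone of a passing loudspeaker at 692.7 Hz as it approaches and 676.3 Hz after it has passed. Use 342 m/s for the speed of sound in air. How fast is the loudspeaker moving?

f₁/f₂ = (v + v_s)/(v − v_s), so v_s = v · (f₁ − f₂)/(f₁ + f₂).
v_s = 342 × (692.7 − 676.3)/(692.7 + 676.3) = 342 × 16.4/1369.0 ≈ 4.1 m/s.

4.1 m/s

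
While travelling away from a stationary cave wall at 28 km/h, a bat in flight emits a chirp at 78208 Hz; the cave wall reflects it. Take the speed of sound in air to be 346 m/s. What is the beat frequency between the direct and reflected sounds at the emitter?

28 km/h = 7.778 m/s.
The cave wall receives the sound from a moving source: f₁ = f₀ · v/(v + v_e) = 78208 × 346/353.78 ≈ 76489 Hz.
On the return leg the bat in flight is a moving observer: f₂ = f₁ · (v − v_e)/v = 76489 × 338.22/346 ≈ 74769 Hz.
Equivalently f₂ = f₀ · (v − v_e)/(v + v_e).
Beat against the emitted tone: |f₂ − f₀| = 2v_e·f₀/(v + v_e) = 2 × 7.778 × 78208/353.78 ≈ 3439 Hz.

3439 Hz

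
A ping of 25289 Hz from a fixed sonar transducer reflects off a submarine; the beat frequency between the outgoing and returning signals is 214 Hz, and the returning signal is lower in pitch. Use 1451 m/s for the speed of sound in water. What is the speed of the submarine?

Double Doppler shift off a moving reflector: f₂ = f₀ · (v + u)/(v − u) (u > 0 toward emitter).
Returning signal is lower, so f₂ = f₀ − Δf = 25289 − 214 = 25075 Hz.
Rearranging, u = v · (f₂ − f₀)/(f₂ + f₀) = 1451 × -214/50364 ≈ -6.2 m/s.
So the submarine is moving at 6.2 m/s away from the emitter.

6.2 m/s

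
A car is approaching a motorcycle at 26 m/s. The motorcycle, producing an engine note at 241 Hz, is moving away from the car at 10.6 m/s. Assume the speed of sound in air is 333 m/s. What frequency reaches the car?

Both move, so f' = f · (v + v_o)/(v + v_s).
f' = 241 × (333 + 26)/(333 + 10.6) = 241 × 359/343.6 ≈ 252 Hz.

252 Hz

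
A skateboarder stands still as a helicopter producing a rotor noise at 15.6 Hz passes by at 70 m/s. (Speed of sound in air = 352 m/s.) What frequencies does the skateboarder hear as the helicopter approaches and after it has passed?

19.5 Hz approaching; 13.0 Hz receding

Approaching: f₁ = f · v/(v − v_s) = 15.6 × 352/282 ≈ 19.5 Hz.
Receding: f₂ = f · v/(v + v_s) = 15.6 × 352/422 ≈ 13.0 Hz.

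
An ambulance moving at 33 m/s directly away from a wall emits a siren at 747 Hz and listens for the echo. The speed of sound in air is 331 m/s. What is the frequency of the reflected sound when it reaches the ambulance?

The wall receives the sound from a moving source: f₁ = f₀ · v/(v + v_e) = 747 × 331/364 ≈ 679 Hz.
On the return leg the ambulance is a moving observer: f₂ = f₁ · (v − v_e)/v = 679 × 298/331 ≈ 612 Hz.

612 Hz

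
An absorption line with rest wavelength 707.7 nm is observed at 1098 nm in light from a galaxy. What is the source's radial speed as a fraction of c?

0.413c

λ'/λ₀ = 1.5515 > 1 (redshift), so the source is receding.
λ'/λ₀ = √((1 + β)/(1 − β)) for a receding source ⇒ β = (r² − 1)/(r² + 1) with r = λ'/λ₀.
β = (2.4072 − 1)/(2.4072 + 1) ≈ 0.413.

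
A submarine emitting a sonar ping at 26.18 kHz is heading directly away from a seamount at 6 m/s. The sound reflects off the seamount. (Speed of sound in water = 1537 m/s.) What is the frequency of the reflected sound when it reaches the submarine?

The seamount receives the sound from a moving source: f₁ = f₀ · v/(v + v_e) = 26.18 × 1537/1543 ≈ 26.1 kHz.
On the return leg the submarine is a moving observer: f₂ = f₁ · (v − v_e)/v = 26.1 × 1531/1537 ≈ 26.0 kHz.

26.0 kHz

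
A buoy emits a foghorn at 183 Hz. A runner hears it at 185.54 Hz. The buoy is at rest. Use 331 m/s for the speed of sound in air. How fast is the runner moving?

f' > f, so the runner is approaching.
f' = f · (v + v_o)/v ⇒ v_o = v · |f'/f − 1|.
v_o = 331 × |185.54/183 − 1| = 331 × 0.01388 ≈ 4.6 m/s.

4.6 m/s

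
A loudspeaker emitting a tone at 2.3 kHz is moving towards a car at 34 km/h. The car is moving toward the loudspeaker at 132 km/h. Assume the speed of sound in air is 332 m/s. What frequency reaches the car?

34 km/h = 9.444 m/s; 132 km/h = 36.67 m/s.
General Doppler shift: f' = f · (v + v_o)/(v − v_s).
f' = 2.3 × (332 + 36.67)/(332 − 9.444) = 2.3 × 368.67/322.56 ≈ 2.63 kHz.

2.63 kHz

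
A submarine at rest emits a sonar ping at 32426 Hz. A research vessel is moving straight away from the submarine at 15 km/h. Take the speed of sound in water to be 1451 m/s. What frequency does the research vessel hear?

32333 Hz

15 km/h = 4.167 m/s.
Moving observer, stationary source: f' = f · (v − v_o)/v.
f' = 32426 × (1451 − 4.167)/1451 = 32426 × 1446.8/1451 ≈ 32333 Hz.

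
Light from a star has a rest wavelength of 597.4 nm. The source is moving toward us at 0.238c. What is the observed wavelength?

468.7 nm

Relativistic Doppler for wavelength: λ' = λ₀ · √((1 − β)/(1 + β)).
λ' = 597.4 × √(0.7620/1.2380) = 597.4 × 0.78454 ≈ 468.7 nm.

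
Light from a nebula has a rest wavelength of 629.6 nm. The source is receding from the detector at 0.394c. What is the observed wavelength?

954.9 nm

Relativistic Doppler for wavelength: λ' = λ₀ · √((1 + β)/(1 − β)).
λ' = 629.6 × √(1.3940/0.6060) = 629.6 × 1.51668 ≈ 954.9 nm.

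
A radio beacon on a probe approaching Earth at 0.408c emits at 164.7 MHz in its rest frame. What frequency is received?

254.0 MHz

Relativistic Doppler for frequency: f' = f₀ · √((1 + β)/(1 − β)).
f' = 164.7 × √(1.4080/0.5920) = 164.7 × 1.54220 ≈ 254.0 MHz.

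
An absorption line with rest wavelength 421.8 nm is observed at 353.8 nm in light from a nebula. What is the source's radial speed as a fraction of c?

0.174

λ'/λ₀ = 0.8388 < 1 (blueshift), so the source is approaching.
λ'/λ₀ = √((1 − β)/(1 + β)) for an approaching source ⇒ β = (1 − r²)/(1 + r²) with r = λ'/λ₀.
β = (1 − 0.7036)/(1 + 0.7036) ≈ 0.174.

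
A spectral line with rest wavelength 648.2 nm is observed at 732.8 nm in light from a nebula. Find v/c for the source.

0.122c

λ'/λ₀ = 1.1305 > 1 (redshift), so the source is receding.
λ'/λ₀ = √((1 + β)/(1 − β)) for a receding source ⇒ β = (r² − 1)/(r² + 1) with r = λ'/λ₀.
β = (1.2781 − 1)/(1.2781 + 1) ≈ 0.122.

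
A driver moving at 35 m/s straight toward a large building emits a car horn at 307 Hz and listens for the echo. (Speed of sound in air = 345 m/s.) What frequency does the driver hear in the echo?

376 Hz

The large building receives the sound from a moving source: f₁ = f₀ · v/(v − v_e) = 307 × 345/310 ≈ 342 Hz.
On the return leg the driver is a moving observer: f₂ = f₁ · (v + v_e)/v = 342 × 380/345 ≈ 376 Hz.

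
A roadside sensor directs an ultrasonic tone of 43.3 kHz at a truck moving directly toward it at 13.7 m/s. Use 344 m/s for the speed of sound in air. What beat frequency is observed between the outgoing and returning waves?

The truck first receives the wave as a moving observer: f₁ = f₀ · (v + u)/v = 43.3 × (344 + 13.7)/344 ≈ 45.02 kHz.
On reflection it acts as a source moving toward the stationary detector: f₂ = f₁ · v/(v − u) = 45.02 × 344/330.3 ≈ 46.89 kHz.
Beat frequency (with f₀ = 43300 Hz): |f₂ − f₀| = 2u·f₀/(v − u) = 2 × 13.7 × 43300/330.3 ≈ 3592 Hz.

3592 Hz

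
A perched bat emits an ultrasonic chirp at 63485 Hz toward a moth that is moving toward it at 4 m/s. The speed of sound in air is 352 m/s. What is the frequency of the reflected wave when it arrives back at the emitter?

At the moth (a moving observer), f₁ = f₀ · (v + u)/v = 63485 × 356/352 ≈ 64206 Hz.
The reflection then acts as a moving source: f₂ = f₁ · v/(v − u) ≈ 64944 Hz.

64944 Hz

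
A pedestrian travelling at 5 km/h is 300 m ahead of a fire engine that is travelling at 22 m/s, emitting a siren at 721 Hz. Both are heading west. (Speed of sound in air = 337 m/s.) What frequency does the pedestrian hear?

768 Hz

5 km/h = 1.389 m/s.
The pedestrian is ahead, so the fire engine is moving toward it while the pedestrian is moving away from the fire engine.
General Doppler shift: f' = f · (v − v_o)/(v − v_s).
f' = 721 × (337 − 1.389)/(337 − 22) = 721 × 335.61/315 ≈ 768 Hz.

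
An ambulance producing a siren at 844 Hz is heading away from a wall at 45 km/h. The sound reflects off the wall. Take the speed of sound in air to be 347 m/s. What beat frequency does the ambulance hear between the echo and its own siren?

45 km/h = 12.5 m/s.
The wall receives the sound from a moving source: f₁ = f₀ · v/(v + v_e) = 844 × 347/359.5 ≈ 814.7 Hz.
On the return leg the ambulance is a moving observer: f₂ = f₁ · (v − v_e)/v = 814.7 × 334.5/347 ≈ 785.3 Hz.
Equivalently f₂ = f₀ · (v − v_e)/(v + v_e).
Beat against the emitted tone: |f₂ − f₀| = 2v_e·f₀/(v + v_e) = 2 × 12.5 × 844/359.5 ≈ 58.7 Hz.

58.7 Hz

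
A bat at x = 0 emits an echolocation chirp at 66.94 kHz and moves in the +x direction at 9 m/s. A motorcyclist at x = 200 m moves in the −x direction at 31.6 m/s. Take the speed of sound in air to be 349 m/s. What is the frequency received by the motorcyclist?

74.9 kHz

The observer lies on the +x side, so the source is heading toward the observer and the observer is heading toward the source.
With source approaching and observer approaching, f' = f · (v + v_o)/(v − v_s).
f' = 66.94 × (349 + 31.6)/(349 − 9) = 66.94 × 380.6/340 ≈ 74.9 kHz.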